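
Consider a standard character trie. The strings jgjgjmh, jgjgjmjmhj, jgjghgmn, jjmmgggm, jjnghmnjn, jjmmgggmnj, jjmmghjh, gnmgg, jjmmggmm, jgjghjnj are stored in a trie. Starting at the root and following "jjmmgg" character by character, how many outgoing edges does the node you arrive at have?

Walk "jjmmgg" from the root, arriving at one node.
Distinct next characters after "jjmmgg": g, m.
That node has 2 child edges.

2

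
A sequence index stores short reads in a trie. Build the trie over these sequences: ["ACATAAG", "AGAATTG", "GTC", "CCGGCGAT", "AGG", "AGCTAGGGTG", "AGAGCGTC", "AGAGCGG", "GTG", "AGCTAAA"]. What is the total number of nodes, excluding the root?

Count nodes per top-level branch (shared prefixes stored once):
  'A'-branch (ACATAAG, AGAATTG, AGAGCGG, AGAGCGTC, AGCTAAA, AGCTAGGGTG, AGG): 30 nodes
  'C'-branch (CCGGCGAT): 8 nodes
  'G'-branch (GTC, GTG): 4 nodes
Sum: 42

42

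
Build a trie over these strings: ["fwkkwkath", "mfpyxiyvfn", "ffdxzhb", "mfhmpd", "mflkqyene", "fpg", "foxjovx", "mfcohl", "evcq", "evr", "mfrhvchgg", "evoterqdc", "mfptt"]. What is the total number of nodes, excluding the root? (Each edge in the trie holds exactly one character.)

69

Trace insertions, counting only characters that open a new branch:
  "fwkkwkath" → 9 new (f, w, k, k, w, k, a, t, h)
  "mfpyxiyvfn" → 10 new (m, f, p, y, x, i, y, v, f, n)
  "ffdxzhb" → prefix "f" already present; 6 new (f, d, x, z, h, b)
  "mfhmpd" → prefix "mf" already present; 4 new (h, m, p, d)
  "mflkqyene" → prefix "mf" already present; 7 new (l, k, q, y, e, n, e)
  "fpg" → prefix "f" already present; 2 new (p, g)
  "foxjovx" → prefix "f" already present; 6 new (o, x, j, o, v, x)
  "mfcohl" → prefix "mf" already present; 4 new (c, o, h, l)
  "evcq" → 4 new (e, v, c, q)
  "evr" → prefix "ev" already present; 1 new (r)
  "mfrhvchgg" → prefix "mf" already present; 7 new (r, h, v, c, h, g, g)
  "evoterqdc" → prefix "ev" already present; 7 new (o, t, e, r, q, d, c)
  "mfptt" → prefix "mfp" already present; 2 new (t, t)
Total nodes = 9 + 10 + 6 + 4 + 7 + 2 + 6 + 4 + 4 + 1 + 7 + 7 + 2 = 69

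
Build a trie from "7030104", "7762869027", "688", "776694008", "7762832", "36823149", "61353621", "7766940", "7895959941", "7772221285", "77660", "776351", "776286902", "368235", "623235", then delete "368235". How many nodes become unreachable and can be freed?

A node on "368235"'s path can go only if nothing else ends at it or branches off below it.
The suffix "5" (1 node) is used only by "368235"; the node for "36823" still has the child "1", so pruning stops there.
Nodes removed: 1

1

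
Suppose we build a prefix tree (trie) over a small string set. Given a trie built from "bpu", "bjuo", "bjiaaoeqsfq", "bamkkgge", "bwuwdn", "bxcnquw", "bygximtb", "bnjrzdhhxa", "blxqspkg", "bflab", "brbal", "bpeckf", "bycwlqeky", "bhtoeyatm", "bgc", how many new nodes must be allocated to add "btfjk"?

The longest prefix of "btfjk" already in the trie is "b" (length 1).
Each of the 4 remaining characters creates one node.

4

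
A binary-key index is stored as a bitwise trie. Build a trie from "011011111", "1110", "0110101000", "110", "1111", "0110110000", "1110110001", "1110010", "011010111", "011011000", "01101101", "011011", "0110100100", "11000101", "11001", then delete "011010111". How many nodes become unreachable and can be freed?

2

After clearing the end-marker at "011010111", prune upward until reaching a node still needed by another word.
The suffix "11" (2 nodes) is used only by "011010111"; the node for "0110101" still has the child "0", so pruning stops there.
Nodes removed: 2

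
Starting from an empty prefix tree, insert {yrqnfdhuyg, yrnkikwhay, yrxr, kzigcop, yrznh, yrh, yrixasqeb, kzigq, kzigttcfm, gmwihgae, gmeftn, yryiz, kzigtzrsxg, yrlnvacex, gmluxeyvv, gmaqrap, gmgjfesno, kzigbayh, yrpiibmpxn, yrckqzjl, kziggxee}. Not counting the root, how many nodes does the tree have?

Count nodes per top-level branch (shared prefixes stored once):
  'g'-branch (gmaqrap, gmeftn, gmgjfesno, gmluxeyvv, gmwihgae): 31 nodes
  'k'-branch (kzigbayh, kzigcop, kziggxee, kzigq, kzigttcfm, kzigtzrsxg): 26 nodes
  'y'-branch (yrckqzjl, yrh, yrixasqeb, yrlnvacex, yrnkikwhay, yrpiibmpxn, yrqnfdhuyg, yrxr, yryiz, yrznh): 55 nodes
Sum: 112

112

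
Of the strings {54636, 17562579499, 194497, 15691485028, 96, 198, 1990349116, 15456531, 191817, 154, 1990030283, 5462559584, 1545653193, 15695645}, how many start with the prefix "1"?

Traverse to the node for "1", then collect every word in that subtree.
Words under "1": 154, 15456531, 1545653193, 15691485028, 15695645, 17562579499, 191817, 194497, 198, 1990030283, 1990349116
Count: 11

11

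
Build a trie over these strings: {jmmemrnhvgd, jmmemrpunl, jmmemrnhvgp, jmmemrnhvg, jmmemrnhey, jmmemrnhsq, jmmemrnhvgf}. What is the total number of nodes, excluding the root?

Count nodes per top-level branch (shared prefixes stored once):
  'j'-branch (jmmemrnhey, jmmemrnhsq, jmmemrnhvg, jmmemrnhvgd, jmmemrnhvgf, jmmemrnhvgp, jmmemrpunl): 21 nodes
Sum: 21

21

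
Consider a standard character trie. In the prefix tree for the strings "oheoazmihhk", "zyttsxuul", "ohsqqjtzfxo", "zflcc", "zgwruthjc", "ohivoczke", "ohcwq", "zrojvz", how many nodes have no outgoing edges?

Leaves are exactly the stored words that no other stored word extends.
Those words: "ohcwq", "oheoazmihhk", "ohivoczke", "ohsqqjtzfxo", "zflcc", "zgwruthjc", "zrojvz", "zyttsxuul"
Leaf count: 8

8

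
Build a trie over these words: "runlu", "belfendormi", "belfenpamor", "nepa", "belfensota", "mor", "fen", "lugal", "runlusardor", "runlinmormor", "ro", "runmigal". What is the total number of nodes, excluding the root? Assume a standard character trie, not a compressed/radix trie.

60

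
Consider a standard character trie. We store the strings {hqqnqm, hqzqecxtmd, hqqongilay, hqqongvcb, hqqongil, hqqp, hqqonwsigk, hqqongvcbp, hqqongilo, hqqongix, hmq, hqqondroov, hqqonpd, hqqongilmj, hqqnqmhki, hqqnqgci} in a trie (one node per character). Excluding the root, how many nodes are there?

For each word, the new-node count is its length minus the longest prefix already in the trie:
  "hqqnqm" → 6 new (h, q, q, n, q, m)
  "hqzqecxtmd" → prefix "hq" already present; 8 new (z, q, e, c, x, t, m, d)
  "hqqongilay" → prefix "hqq" already present; 7 new (o, n, g, i, l, a, y)
  "hqqongvcb" → prefix "hqqong" already present; 3 new (v, c, b)
  "hqqongil" → prefix "hqqongil" already present; 0 new (none)
  "hqqp" → prefix "hqq" already present; 1 new (p)
  "hqqonwsigk" → prefix "hqqon" already present; 5 new (w, s, i, g, k)
  "hqqongvcbp" → prefix "hqqongvcb" already present; 1 new (p)
  "hqqongilo" → prefix "hqqongil" already present; 1 new (o)
  "hqqongix" → prefix "hqqongi" already present; 1 new (x)
  "hmq" → prefix "h" already present; 2 new (m, q)
  "hqqondroov" → prefix "hqqon" already present; 5 new (d, r, o, o, v)
  "hqqonpd" → prefix "hqqon" already present; 2 new (p, d)
  "hqqongilmj" → prefix "hqqongil" already present; 2 new (m, j)
  "hqqnqmhki" → prefix "hqqnqm" already present; 3 new (h, k, i)
  "hqqnqgci" → prefix "hqqnq" already present; 3 new (g, c, i)
Total nodes = 6 + 8 + 7 + 3 + 0 + 1 + 5 + 1 + 1 + 1 + 2 + 5 + 2 + 2 + 3 + 3 = 50

50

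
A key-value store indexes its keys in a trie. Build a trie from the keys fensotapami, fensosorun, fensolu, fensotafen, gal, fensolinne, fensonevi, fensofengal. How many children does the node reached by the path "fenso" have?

5

Walk "fenso" from the root, arriving at one node.
Characters that immediately follow "fenso" among the stored strings: {f, l, n, s, t}.
That node has 5 child edges.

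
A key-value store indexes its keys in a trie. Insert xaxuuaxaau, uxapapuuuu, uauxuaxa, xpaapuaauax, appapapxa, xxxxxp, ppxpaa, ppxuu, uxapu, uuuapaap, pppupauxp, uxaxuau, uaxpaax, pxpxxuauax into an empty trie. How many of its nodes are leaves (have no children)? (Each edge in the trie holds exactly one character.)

Leaves are exactly the stored words that no other stored word extends.
Those words: "appapapxa", "pppupauxp", "ppxpaa", "ppxuu", "pxpxxuauax", "uauxuaxa", "uaxpaax", "uuuapaap", "uxapapuuuu", "uxapu", "uxaxuau", "xaxuuaxaau", "xpaapuaauax", "xxxxxp"
Leaf count: 14

14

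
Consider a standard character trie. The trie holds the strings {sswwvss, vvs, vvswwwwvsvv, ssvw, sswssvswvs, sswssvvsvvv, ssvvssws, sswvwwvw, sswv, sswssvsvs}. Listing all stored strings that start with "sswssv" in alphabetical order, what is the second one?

sswssvswvs

Words with prefix "sswssv", in lexicographic order: "sswssvsvs", "sswssvswvs", "sswssvvsvvv"
The 2nd is sswssvswvs.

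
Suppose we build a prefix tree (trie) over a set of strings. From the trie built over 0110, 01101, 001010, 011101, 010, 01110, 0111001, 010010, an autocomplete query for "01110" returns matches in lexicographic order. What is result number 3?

DFS of the "01110" subtree visits, in order: "01110", "0111001", "011101"
The 3rd is 011101.

011101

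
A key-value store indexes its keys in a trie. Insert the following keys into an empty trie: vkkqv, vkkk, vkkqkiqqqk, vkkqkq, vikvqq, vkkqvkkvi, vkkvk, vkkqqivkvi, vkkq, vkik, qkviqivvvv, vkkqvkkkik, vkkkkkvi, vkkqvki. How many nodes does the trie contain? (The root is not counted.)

50

Trace insertions, counting only characters that open a new branch:
  "vkkqv" → 5 new (v, k, k, q, v)
  "vkkk" → prefix "vkk" already present; 1 new (k)
  "vkkqkiqqqk" → prefix "vkkq" already present; 6 new (k, i, q, q, q, k)
  "vkkqkq" → prefix "vkkqk" already present; 1 new (q)
  "vikvqq" → prefix "v" already present; 5 new (i, k, v, q, q)
  "vkkqvkkvi" → prefix "vkkqv" already present; 4 new (k, k, v, i)
  "vkkvk" → prefix "vkk" already present; 2 new (v, k)
  "vkkqqivkvi" → prefix "vkkq" already present; 6 new (q, i, v, k, v, i)
  "vkkq" → prefix "vkkq" already present; 0 new (none)
  "vkik" → prefix "vk" already present; 2 new (i, k)
  "qkviqivvvv" → 10 new (q, k, v, i, q, i, v, v, v, v)
  "vkkqvkkkik" → prefix "vkkqvkk" already present; 3 new (k, i, k)
  "vkkkkkvi" → prefix "vkkk" already present; 4 new (k, k, v, i)
  "vkkqvki" → prefix "vkkqvk" already present; 1 new (i)
Total nodes = 5 + 1 + 6 + 1 + 5 + 4 + 2 + 6 + 0 + 2 + 10 + 3 + 4 + 1 = 50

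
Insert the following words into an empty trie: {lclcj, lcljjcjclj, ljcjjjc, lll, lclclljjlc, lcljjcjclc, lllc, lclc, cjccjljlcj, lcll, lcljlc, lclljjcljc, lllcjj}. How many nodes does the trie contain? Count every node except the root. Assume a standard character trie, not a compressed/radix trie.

For each word, the new-node count is its length minus the longest prefix already in the trie:
  "lclcj" → 5 new (l, c, l, c, j)
  "lcljjcjclj" → prefix "lcl" already present; 7 new (j, j, c, j, c, l, j)
  "ljcjjjc" → prefix "l" already present; 6 new (j, c, j, j, j, c)
  "lll" → prefix "l" already present; 2 new (l, l)
  "lclclljjlc" → prefix "lclc" already present; 6 new (l, l, j, j, l, c)
  "lcljjcjclc" → prefix "lcljjcjcl" already present; 1 new (c)
  "lllc" → prefix "lll" already present; 1 new (c)
  "lclc" → prefix "lclc" already present; 0 new (none)
  "cjccjljlcj" → 10 new (c, j, c, c, j, l, j, l, c, j)
  "lcll" → prefix "lcl" already present; 1 new (l)
  "lcljlc" → prefix "lclj" already present; 2 new (l, c)
  "lclljjcljc" → prefix "lcll" already present; 6 new (j, j, c, l, j, c)
  "lllcjj" → prefix "lllc" already present; 2 new (j, j)
Total nodes = 5 + 7 + 6 + 2 + 6 + 1 + 1 + 0 + 10 + 1 + 2 + 6 + 2 = 49

49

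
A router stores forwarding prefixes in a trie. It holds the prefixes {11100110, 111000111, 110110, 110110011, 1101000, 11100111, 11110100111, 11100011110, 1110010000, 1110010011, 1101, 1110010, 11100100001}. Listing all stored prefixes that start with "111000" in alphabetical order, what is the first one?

Filter for "111000…" and sort: "111000111", "11100011110"
The 1st is 111000111.

111000111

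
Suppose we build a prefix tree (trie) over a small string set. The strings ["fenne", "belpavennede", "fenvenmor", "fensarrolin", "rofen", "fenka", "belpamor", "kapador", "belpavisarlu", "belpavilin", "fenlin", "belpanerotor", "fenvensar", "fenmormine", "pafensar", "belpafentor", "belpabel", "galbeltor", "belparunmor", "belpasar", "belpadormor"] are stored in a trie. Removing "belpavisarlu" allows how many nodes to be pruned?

5

A node on "belpavisarlu"'s path can go only if nothing else ends at it or branches off below it.
The suffix "sarlu" (5 nodes) is used only by "belpavisarlu"; the node for "belpavi" still has the child "l", so pruning stops there.
Nodes removed: 5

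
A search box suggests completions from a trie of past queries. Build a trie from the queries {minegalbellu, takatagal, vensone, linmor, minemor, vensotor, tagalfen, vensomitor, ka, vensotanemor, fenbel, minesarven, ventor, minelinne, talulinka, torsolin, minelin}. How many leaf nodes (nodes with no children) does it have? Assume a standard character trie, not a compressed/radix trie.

16

A leaf is a node with no children — equivalently, the end of a word that is not a proper prefix of any other stored word.
Those words: "fenbel", "ka", "linmor", "minegalbellu", "minelinne", "minemor", "minesarven", "tagalfen", "takatagal", "talulinka", "torsolin", "vensomitor", "vensone", "vensotanemor", "vensotor", "ventor"
Leaf count: 16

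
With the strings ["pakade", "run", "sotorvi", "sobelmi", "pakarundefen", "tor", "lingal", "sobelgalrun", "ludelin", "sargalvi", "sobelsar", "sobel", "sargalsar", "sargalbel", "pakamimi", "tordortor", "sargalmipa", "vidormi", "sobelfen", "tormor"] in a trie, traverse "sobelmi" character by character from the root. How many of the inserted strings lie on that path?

Check each prefix of "sobelmi" against the stored set — each match is an end-marker on the path.
Prefixes of the query that are stored words: "sobel", "sobelmi"
Count: 2

2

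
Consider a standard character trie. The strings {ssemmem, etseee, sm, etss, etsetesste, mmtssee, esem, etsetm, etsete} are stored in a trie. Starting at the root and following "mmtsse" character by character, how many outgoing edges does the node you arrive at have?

Walk "mmtsse" from the root, arriving at one node.
Distinct next characters after "mmtsse": e.
That node has 1 child edge.

1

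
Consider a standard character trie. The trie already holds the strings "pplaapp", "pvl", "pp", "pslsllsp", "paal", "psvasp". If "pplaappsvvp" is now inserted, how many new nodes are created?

4

"pplaapp" is already a path in the trie; the remaining "svvp" must be added.
Each of the 4 remaining characters creates one node.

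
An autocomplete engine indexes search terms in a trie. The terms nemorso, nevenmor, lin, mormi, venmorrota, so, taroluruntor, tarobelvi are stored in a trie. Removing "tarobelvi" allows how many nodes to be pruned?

After clearing the end-marker at "tarobelvi", prune upward until reaching a node still needed by another word.
The suffix "belvi" (5 nodes) is used only by "tarobelvi"; the node for "taro" still has the child "l", so pruning stops there.
Nodes removed: 5

5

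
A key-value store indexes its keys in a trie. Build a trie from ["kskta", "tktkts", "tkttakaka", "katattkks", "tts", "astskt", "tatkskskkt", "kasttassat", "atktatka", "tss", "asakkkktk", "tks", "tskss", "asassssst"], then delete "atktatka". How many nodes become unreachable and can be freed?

7

After clearing the end-marker at "atktatka", prune upward until reaching a node still needed by another word.
The suffix "tktatka" (7 nodes) is used only by "atktatka"; the node for "a" still has the child "s", so pruning stops there.
Nodes removed: 7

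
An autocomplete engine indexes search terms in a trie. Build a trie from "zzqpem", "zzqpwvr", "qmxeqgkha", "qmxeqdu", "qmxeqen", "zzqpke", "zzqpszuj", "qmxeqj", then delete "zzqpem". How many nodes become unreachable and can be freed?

Walk "zzqpem" from the leaf back toward the root, removing each node that no remaining word uses.
The suffix "em" (2 nodes) is used only by "zzqpem"; the node for "zzqp" still has the child "w", so pruning stops there.
Nodes removed: 2

2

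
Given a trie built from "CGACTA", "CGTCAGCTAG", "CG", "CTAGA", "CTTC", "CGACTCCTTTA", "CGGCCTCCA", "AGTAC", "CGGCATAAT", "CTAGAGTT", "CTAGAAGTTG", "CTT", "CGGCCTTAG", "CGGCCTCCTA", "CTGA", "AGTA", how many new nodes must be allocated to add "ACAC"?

3

The longest prefix of "ACAC" already in the trie is "A" (length 1).
So 4 − 1 = 3 new nodes.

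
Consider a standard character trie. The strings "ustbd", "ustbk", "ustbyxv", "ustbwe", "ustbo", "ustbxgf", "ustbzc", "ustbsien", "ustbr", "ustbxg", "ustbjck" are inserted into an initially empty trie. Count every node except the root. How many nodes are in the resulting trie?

25

Count nodes per top-level branch (shared prefixes stored once):
  'u'-branch (ustbd, ustbjck, ustbk, ustbo, ustbr, ustbsien, ustbwe, ustbxg, ustbxgf, ustbyxv, ustbzc): 25 nodes
Sum: 25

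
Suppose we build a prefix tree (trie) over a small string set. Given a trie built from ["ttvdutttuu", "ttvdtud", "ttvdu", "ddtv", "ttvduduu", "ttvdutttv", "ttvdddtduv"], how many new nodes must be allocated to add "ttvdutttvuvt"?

"ttvdutttv" is already a path in the trie; the remaining "uvt" must be added.
New nodes needed: |"ttvdutttvuvt"| − 9 = 12 − 9 = 3.

3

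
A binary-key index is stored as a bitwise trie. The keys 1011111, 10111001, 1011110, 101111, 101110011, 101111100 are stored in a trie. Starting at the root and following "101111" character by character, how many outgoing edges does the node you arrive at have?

The children of the "101111" node are the distinct next characters among strings starting with "101111".
Distinct next characters after "101111": 0, 1.
That node has 2 child edges.

2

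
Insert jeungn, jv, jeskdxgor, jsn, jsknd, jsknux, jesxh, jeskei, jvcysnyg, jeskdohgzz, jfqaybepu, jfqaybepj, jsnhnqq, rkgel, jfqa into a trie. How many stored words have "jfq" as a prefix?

Filter for entries beginning with "jfq":
Words under "jfq": jfqa, jfqaybepj, jfqaybepu
Count: 3

3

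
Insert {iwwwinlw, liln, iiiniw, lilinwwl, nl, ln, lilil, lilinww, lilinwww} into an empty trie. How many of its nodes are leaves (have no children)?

Leaves are exactly the stored words that no other stored word extends.
Those words: "iiiniw", "iwwwinlw", "lilil", "lilinwwl", "lilinwww", "liln", "ln", "nl"
Leaf count: 8

8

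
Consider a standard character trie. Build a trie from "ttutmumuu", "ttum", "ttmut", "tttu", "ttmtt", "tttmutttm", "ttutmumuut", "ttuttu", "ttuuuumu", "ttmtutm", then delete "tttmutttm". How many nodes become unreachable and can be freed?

6

After clearing the end-marker at "tttmutttm", prune upward until reaching a node still needed by another word.
The suffix "mutttm" (6 nodes) is used only by "tttmutttm"; the node for "ttt" still has the child "u", so pruning stops there.
Nodes removed: 6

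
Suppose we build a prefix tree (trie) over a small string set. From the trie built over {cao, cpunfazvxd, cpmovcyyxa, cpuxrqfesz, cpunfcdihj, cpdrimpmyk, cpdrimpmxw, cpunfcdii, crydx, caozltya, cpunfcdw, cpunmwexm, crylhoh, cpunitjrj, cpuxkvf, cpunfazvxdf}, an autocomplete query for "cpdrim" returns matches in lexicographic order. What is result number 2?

Filter for "cpdrim…" and sort: "cpdrimpmxw", "cpdrimpmyk"
The 2nd is cpdrimpmyk.

cpdrimpmyk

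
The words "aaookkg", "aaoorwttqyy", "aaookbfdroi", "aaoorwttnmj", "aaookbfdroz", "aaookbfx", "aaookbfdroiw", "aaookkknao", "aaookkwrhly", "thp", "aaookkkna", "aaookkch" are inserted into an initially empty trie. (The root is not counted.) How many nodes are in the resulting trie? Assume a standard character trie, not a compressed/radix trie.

40

Trie structure (* marks end of a word):
(root)
├─ a
│  └─ a
│     └─ o
│        └─ o
│           ├─ k
│           │  ├─ b
│           │  │  └─ f
│           │  │     ├─ d
│           │  │     │  └─ r
│           │  │     │     └─ o
│           │  │     │        ├─ i *
│           │  │     │        │  └─ w *
│           │  │     │        └─ z *
│           │  │     └─ x *
│           │  └─ k
│           │     ├─ c
│           │     │  └─ h *
│           │     ├─ g *
│           │     ├─ k
│           │     │  └─ n
│           │     │     └─ a *
│           │     │        └─ o *
│           │     └─ w
│           │        └─ r
│           │           └─ h
│           │              └─ l
│           │                 └─ y *
│           └─ r
│              └─ w
│                 └─ t
│                    └─ t
│                       ├─ n
│                       │  └─ m
│                       │     └─ j *
│                       └─ q
│                          └─ y
│                             └─ y *
└─ t
   └─ h
      └─ p *
Counting every labelled node above: 40.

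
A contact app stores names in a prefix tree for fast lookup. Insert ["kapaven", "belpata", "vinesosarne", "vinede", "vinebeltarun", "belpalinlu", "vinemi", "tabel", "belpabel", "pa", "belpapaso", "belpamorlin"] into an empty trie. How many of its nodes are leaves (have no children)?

12

Leaves are exactly the stored words that no other stored word extends.
Those words: "belpabel", "belpalinlu", "belpamorlin", "belpapaso", "belpata", "kapaven", "pa", "tabel", "vinebeltarun", "vinede", "vinemi", "vinesosarne"
Leaf count: 12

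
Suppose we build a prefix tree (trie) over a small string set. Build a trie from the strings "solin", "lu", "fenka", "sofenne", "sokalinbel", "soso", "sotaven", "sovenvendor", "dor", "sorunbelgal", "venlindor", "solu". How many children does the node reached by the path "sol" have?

Walk "sol" from the root, arriving at one node.
Distinct next characters after "sol": i, u.
That node has 2 child edges.

2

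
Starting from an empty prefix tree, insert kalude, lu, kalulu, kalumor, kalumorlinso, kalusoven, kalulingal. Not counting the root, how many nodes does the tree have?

Count nodes per top-level branch (shared prefixes stored once):
  'k'-branch (kalude, kalulingal, kalulu, kalumor, kalumorlinso, kalusoven): 26 nodes
  'l'-branch (lu): 2 nodes
Sum: 28

28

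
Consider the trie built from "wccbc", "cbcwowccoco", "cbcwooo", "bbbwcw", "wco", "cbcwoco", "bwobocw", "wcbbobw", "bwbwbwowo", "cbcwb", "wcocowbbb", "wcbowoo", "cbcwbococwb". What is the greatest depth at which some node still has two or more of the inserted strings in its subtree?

Equivalently: take the maximum, over all pairs, of their longest common prefix length.
e.g. "cbcwb" and "cbcwbococwb" share the prefix "cbcwb" of length 5; no pair shares a longer one.
Longest shared-prefix length: 5

5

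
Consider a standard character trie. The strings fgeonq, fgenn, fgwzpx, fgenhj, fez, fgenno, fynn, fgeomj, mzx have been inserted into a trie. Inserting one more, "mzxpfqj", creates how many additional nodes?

4

The longest prefix of "mzxpfqj" already in the trie is "mzx" (length 3).
Each of the 4 remaining characters creates one node.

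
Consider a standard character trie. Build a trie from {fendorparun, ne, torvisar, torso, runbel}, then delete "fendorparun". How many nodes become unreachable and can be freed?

11

A node on "fendorparun"'s path can go only if nothing else ends at it or branches off below it.
No other word shares any prefix with "fendorparun", so all 11 of its nodes go.
Nodes removed: 11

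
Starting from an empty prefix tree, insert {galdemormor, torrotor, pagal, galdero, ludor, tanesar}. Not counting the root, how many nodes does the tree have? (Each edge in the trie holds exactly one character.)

37

Trie structure (* marks end of a word):
(root)
├─ g
│  └─ a
│     └─ l
│        └─ d
│           └─ e
│              ├─ m
│              │  └─ o
│              │     └─ r
│              │        └─ m
│              │           └─ o
│              │              └─ r *
│              └─ r
│                 └─ o *
├─ l
│  └─ u
│     └─ d
│        └─ o
│           └─ r *
├─ p
│  └─ a
│     └─ g
│        └─ a
│           └─ l *
└─ t
   ├─ a
   │  └─ n
   │     └─ e
   │        └─ s
   │           └─ a
   │              └─ r *
   └─ o
      └─ r
         └─ r
            └─ o
               └─ t
                  └─ o
                     └─ r *
Counting every labelled node above: 37.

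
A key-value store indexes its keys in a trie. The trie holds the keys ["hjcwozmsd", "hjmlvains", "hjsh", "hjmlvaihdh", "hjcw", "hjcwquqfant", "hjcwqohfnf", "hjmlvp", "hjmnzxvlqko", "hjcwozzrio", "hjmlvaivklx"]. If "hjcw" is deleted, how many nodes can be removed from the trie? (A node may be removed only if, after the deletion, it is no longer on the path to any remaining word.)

0

After clearing the end-marker at "hjcw", prune upward until reaching a node still needed by another word.
Every node on "hjcw" is still needed (e.g. by "hjcwozmsd"), so nothing is freed.
Nodes removed: 0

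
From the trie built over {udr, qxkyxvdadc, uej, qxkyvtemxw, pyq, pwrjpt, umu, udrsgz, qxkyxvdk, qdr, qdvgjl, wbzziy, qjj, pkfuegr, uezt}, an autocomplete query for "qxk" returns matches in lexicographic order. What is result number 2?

DFS of the "qxk" subtree visits, in order: "qxkyvtemxw", "qxkyxvdadc", "qxkyxvdk"
Position 2: qxkyxvdadc

qxkyxvdadc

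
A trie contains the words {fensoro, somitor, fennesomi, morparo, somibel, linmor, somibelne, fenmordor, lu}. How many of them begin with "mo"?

Traverse to the node for "mo", then collect every word in that subtree.
Words under "mo": morparo
Count: 1

1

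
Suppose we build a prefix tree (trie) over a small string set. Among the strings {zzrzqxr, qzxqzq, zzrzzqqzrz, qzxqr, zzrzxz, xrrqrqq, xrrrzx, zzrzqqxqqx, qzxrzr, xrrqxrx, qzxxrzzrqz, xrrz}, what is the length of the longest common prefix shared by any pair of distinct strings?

5

Look for the deepest trie node that still has at least two words in its subtree.
"zzrzqqxqqx" and "zzrzqxr" agree on "zzrzq" (5 characters) before diverging; nothing deeper is shared.
Longest shared-prefix length: 5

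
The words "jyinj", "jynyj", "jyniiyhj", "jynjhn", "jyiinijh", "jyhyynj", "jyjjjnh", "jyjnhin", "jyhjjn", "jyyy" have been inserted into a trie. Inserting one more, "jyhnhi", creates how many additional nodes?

Walking "jyhnhi" from the root, the first 3 characters ("jyh") follow existing edges; "n" is the first miss.
So 6 − 3 = 3 new nodes.

3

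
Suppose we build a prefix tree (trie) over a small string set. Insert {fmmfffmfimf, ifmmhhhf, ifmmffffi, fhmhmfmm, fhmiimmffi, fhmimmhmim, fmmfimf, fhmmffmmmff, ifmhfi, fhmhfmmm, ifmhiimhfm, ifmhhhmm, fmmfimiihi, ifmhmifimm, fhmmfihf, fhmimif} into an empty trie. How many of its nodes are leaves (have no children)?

16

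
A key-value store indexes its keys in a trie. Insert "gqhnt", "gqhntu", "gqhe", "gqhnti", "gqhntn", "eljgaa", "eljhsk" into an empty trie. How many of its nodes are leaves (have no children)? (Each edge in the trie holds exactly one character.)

6

A leaf is a node with no children — equivalently, the end of a word that is not a proper prefix of any other stored word.
Those words: "eljgaa", "eljhsk", "gqhe", "gqhnti", "gqhntn", "gqhntu"
Leaf count: 6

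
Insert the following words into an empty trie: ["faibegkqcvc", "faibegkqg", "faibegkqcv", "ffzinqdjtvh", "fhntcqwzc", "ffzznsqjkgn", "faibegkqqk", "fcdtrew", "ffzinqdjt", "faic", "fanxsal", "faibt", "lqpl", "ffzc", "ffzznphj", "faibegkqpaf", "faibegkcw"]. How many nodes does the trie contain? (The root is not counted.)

Insert word by word; a character creates a node only if that edge doesn't already exist:
  "faibegkqcvc" → 11 new (f, a, i, b, e, g, k, q, c, v, c)
  "faibegkqg" → prefix "faibegkq" already present; 1 new (g)
  "faibegkqcv" → prefix "faibegkqcv" already present; 0 new (none)
  "ffzinqdjtvh" → prefix "f" already present; 10 new (f, z, i, n, q, d, j, t, v, h)
  "fhntcqwzc" → prefix "f" already present; 8 new (h, n, t, c, q, w, z, c)
  "ffzznsqjkgn" → prefix "ffz" already present; 8 new (z, n, s, q, j, k, g, n)
  "faibegkqqk" → prefix "faibegkq" already present; 2 new (q, k)
  "fcdtrew" → prefix "f" already present; 6 new (c, d, t, r, e, w)
  "ffzinqdjt" → prefix "ffzinqdjt" already present; 0 new (none)
  "faic" → prefix "fai" already present; 1 new (c)
  "fanxsal" → prefix "fa" already present; 5 new (n, x, s, a, l)
  "faibt" → prefix "faib" already present; 1 new (t)
  "lqpl" → 4 new (l, q, p, l)
  "ffzc" → prefix "ffz" already present; 1 new (c)
  "ffzznphj" → prefix "ffzzn" already present; 3 new (p, h, j)
  "faibegkqpaf" → prefix "faibegkq" already present; 3 new (p, a, f)
  "faibegkcw" → prefix "faibegk" already present; 2 new (c, w)
Total nodes = 11 + 1 + 0 + 10 + 8 + 8 + 2 + 6 + 0 + 1 + 5 + 1 + 4 + 1 + 3 + 3 + 2 = 66

66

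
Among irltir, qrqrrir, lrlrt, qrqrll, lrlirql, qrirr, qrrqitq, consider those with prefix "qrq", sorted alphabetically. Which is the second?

DFS of the "qrq" subtree visits, in order: "qrqrll", "qrqrrir"
Position 2: qrqrrir

qrqrrir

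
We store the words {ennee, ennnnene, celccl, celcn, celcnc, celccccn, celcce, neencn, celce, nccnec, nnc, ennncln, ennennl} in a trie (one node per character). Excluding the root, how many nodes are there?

42

Trace insertions, counting only characters that open a new branch:
  "ennee" → 5 new (e, n, n, e, e)
  "ennnnene" → prefix "enn" already present; 5 new (n, n, e, n, e)
  "celccl" → 6 new (c, e, l, c, c, l)
  "celcn" → prefix "celc" already present; 1 new (n)
  "celcnc" → prefix "celcn" already present; 1 new (c)
  "celccccn" → prefix "celcc" already present; 3 new (c, c, n)
  "celcce" → prefix "celcc" already present; 1 new (e)
  "neencn" → 6 new (n, e, e, n, c, n)
  "celce" → prefix "celc" already present; 1 new (e)
  "nccnec" → prefix "n" already present; 5 new (c, c, n, e, c)
  "nnc" → prefix "n" already present; 2 new (n, c)
  "ennncln" → prefix "ennn" already present; 3 new (c, l, n)
  "ennennl" → prefix "enne" already present; 3 new (n, n, l)
Total nodes = 5 + 5 + 6 + 1 + 1 + 3 + 1 + 6 + 1 + 5 + 2 + 3 + 3 = 42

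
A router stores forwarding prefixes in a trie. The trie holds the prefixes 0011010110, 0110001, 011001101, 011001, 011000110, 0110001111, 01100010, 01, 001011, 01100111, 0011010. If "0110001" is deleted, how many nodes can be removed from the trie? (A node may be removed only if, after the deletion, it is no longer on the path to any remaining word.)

0

A node on "0110001"'s path can go only if nothing else ends at it or branches off below it.
Every node on "0110001" is still needed (e.g. by "011000110"), so nothing is freed.
Nodes removed: 0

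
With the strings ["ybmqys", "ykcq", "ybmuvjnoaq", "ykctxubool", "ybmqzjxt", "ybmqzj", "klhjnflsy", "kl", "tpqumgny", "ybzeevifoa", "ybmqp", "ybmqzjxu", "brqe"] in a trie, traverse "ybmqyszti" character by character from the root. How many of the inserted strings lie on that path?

1

Walk "ybmqyszti" from the root; an end-of-word marker is hit whenever a stored word is a prefix of "ybmqyszti".
Prefixes of the query that are stored words: "ybmqys"
Count: 1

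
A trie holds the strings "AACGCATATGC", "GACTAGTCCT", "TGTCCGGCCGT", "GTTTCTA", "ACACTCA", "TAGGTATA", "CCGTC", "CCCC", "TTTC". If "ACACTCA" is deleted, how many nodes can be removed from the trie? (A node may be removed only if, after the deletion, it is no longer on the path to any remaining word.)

After clearing the end-marker at "ACACTCA", prune upward until reaching a node still needed by another word.
The suffix "CACTCA" (6 nodes) is used only by "ACACTCA"; the node for "A" still has the child "A", so pruning stops there.
Nodes removed: 6

6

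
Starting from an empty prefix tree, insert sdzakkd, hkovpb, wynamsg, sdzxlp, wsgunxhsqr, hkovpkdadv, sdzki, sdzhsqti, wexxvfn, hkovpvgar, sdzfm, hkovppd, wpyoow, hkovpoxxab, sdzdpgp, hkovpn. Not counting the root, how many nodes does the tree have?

73

Count nodes per top-level branch (shared prefixes stored once):
  'h'-branch (hkovpb, hkovpkdadv, hkovpn, hkovpoxxab, hkovppd, hkovpvgar): 23 nodes
  's'-branch (sdzakkd, sdzdpgp, sdzfm, sdzhsqti, sdzki, sdzxlp): 23 nodes
  'w'-branch (wexxvfn, wpyoow, wsgunxhsqr, wynamsg): 27 nodes
Sum: 73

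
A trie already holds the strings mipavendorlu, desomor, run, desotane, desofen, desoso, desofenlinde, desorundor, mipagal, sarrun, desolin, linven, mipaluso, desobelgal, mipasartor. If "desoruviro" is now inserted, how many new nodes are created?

4

Walking "desoruviro" from the root, the first 6 characters ("desoru") follow existing edges; "v" is the first miss.
Each of the 4 remaining characters creates one node.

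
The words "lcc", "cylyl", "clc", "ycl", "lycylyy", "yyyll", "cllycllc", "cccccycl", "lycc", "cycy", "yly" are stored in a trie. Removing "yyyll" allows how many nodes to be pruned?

4

Walk "yyyll" from the leaf back toward the root, removing each node that no remaining word uses.
The suffix "yyll" (4 nodes) is used only by "yyyll"; the node for "y" still has the child "c", so pruning stops there.
Nodes removed: 4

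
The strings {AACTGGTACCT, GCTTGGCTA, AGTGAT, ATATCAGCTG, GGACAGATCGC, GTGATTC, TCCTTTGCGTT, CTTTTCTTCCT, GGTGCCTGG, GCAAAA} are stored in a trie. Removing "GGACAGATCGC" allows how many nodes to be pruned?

Walk "GGACAGATCGC" from the leaf back toward the root, removing each node that no remaining word uses.
The suffix "ACAGATCGC" (9 nodes) is used only by "GGACAGATCGC"; the node for "GG" still has the child "T", so pruning stops there.
Nodes removed: 9

9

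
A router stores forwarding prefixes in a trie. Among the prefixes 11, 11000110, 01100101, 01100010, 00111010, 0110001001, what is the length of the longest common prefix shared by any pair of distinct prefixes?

8

Look for the deepest trie node that still has at least two words in its subtree.
e.g. "01100010" and "0110001001" share the prefix "01100010" of length 8; no pair shares a longer one.
Longest shared-prefix length: 8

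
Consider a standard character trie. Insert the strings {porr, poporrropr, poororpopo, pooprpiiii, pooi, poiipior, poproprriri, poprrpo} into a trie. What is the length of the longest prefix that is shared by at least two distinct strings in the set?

The deepest shared node is where two words last agree before diverging.
e.g. "poproprriri" and "poprrpo" share the prefix "popr" of length 4; no pair shares a longer one.
Longest shared-prefix length: 4

4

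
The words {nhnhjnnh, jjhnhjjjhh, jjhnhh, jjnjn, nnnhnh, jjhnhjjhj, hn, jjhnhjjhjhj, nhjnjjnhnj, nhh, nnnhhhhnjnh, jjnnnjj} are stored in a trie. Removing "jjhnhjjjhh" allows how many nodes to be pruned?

A node on "jjhnhjjjhh"'s path can go only if nothing else ends at it or branches off below it.
The suffix "jhh" (3 nodes) is used only by "jjhnhjjjhh"; the node for "jjhnhjj" still has the child "h", so pruning stops there.
Nodes removed: 3

3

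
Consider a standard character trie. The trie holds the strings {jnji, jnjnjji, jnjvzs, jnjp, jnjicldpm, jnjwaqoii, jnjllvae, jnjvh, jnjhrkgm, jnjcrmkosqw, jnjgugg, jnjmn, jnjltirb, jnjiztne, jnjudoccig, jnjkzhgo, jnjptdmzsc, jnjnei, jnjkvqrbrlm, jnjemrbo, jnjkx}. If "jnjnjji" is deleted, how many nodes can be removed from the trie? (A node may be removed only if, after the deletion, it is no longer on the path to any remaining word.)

After clearing the end-marker at "jnjnjji", prune upward until reaching a node still needed by another word.
The suffix "jji" (3 nodes) is used only by "jnjnjji"; the node for "jnjn" still has the child "e", so pruning stops there.
Nodes removed: 3

3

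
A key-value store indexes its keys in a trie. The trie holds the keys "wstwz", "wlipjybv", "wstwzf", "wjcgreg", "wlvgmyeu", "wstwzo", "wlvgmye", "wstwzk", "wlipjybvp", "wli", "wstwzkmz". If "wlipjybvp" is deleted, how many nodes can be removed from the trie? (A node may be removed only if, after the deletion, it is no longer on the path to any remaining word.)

A node on "wlipjybvp"'s path can go only if nothing else ends at it or branches off below it.
The suffix "p" (1 node) is used only by "wlipjybvp"; "wlipjybv" is itself a stored word, so pruning stops there.
Nodes removed: 1

1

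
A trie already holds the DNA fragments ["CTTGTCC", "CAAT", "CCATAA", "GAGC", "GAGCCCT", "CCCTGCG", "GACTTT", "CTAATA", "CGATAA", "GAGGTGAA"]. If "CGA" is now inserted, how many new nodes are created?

0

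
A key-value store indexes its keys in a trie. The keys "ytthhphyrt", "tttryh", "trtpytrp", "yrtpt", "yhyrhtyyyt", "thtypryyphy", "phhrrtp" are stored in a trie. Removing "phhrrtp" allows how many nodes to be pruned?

7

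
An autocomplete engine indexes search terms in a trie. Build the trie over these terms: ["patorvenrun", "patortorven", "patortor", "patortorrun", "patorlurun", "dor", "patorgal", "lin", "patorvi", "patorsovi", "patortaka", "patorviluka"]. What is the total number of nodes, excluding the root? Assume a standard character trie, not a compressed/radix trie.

46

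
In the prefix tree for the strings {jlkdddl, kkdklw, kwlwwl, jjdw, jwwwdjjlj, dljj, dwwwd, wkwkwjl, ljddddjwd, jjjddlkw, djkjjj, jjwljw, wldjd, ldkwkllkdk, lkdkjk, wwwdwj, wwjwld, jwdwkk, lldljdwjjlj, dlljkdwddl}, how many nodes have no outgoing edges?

20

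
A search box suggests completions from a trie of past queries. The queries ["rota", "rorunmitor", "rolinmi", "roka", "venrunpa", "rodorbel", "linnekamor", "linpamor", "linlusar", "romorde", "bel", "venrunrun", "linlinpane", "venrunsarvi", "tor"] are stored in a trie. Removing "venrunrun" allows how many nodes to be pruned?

3

Walk "venrunrun" from the leaf back toward the root, removing each node that no remaining word uses.
The suffix "run" (3 nodes) is used only by "venrunrun"; the node for "venrun" still has the child "p", so pruning stops there.
Nodes removed: 3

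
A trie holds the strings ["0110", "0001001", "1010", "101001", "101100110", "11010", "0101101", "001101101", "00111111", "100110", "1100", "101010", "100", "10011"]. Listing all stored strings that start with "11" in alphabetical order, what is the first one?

1100

Words with prefix "11", in lexicographic order: "1100", "11010"
Position 1: 1100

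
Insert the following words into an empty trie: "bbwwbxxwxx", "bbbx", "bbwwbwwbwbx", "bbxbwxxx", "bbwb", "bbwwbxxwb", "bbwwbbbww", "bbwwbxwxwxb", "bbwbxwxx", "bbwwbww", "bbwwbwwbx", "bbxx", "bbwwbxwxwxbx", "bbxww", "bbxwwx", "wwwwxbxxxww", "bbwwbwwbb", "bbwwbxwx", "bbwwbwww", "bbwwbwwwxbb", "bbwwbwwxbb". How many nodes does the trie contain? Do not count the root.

For each word, the new-node count is its length minus the longest prefix already in the trie:
  "bbwwbxxwxx" → 10 new (b, b, w, w, b, x, x, w, x, x)
  "bbbx" → prefix "bb" already present; 2 new (b, x)
  "bbwwbwwbwbx" → prefix "bbwwb" already present; 6 new (w, w, b, w, b, x)
  "bbxbwxxx" → prefix "bb" already present; 6 new (x, b, w, x, x, x)
  "bbwb" → prefix "bbw" already present; 1 new (b)
  "bbwwbxxwb" → prefix "bbwwbxxw" already present; 1 new (b)
  "bbwwbbbww" → prefix "bbwwb" already present; 4 new (b, b, w, w)
  "bbwwbxwxwxb" → prefix "bbwwbx" already present; 5 new (w, x, w, x, b)
  "bbwbxwxx" → prefix "bbwb" already present; 4 new (x, w, x, x)
  "bbwwbww" → prefix "bbwwbww" already present; 0 new (none)
  "bbwwbwwbx" → prefix "bbwwbwwb" already present; 1 new (x)
  "bbxx" → prefix "bbx" already present; 1 new (x)
  "bbwwbxwxwxbx" → prefix "bbwwbxwxwxb" already present; 1 new (x)
  "bbxww" → prefix "bbx" already present; 2 new (w, w)
  "bbxwwx" → prefix "bbxww" already present; 1 new (x)
  "wwwwxbxxxww" → 11 new (w, w, w, w, x, b, x, x, x, w, w)
  "bbwwbwwbb" → prefix "bbwwbwwb" already present; 1 new (b)
  "bbwwbxwx" → prefix "bbwwbxwx" already present; 0 new (none)
  "bbwwbwww" → prefix "bbwwbww" already present; 1 new (w)
  "bbwwbwwwxbb" → prefix "bbwwbwww" already present; 3 new (x, b, b)
  "bbwwbwwxbb" → prefix "bbwwbww" already present; 3 new (x, b, b)
Total nodes = 10 + 2 + 6 + 6 + 1 + 1 + 4 + 5 + 4 + 0 + 1 + 1 + 1 + 2 + 1 + 11 + 1 + 0 + 1 + 3 + 3 = 64

64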